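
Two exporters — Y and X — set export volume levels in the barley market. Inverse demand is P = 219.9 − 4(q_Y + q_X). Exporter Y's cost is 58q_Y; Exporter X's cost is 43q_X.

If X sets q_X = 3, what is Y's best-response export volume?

Exporter Y's profit: π = q_Y(219.9 − 4(q_Y + q_X)) − 58q_Y.
∂π/∂q_Y = 161.9 − 8q_Y − 4q_X = 0, so q_Y = 20.2375 − 0.5q_X.
At q_X = 3: q_Y = 20.2375 − 0.5·3 = 18.7375.

18.7375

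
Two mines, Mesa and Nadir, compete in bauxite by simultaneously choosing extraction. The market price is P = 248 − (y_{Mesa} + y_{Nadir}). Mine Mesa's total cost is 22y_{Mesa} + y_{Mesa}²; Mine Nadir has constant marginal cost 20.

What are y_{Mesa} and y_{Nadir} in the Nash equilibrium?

32, 98

Mine Mesa's profit: π = y_{Mesa}(248 − (y_{Mesa} + y_{Nadir})) − 22y_{Mesa} − y_{Mesa}².
∂π/∂y_{Mesa} = 226 − 4y_{Mesa} − y_{Nadir} = 0, so y_{Mesa} = 56.5 − 0.25y_{Nadir}.
For Nadir: ∂π/∂y_{Nadir} = 228 − 2y_{Nadir} − y_{Mesa} = 0 ⇒ y_{Nadir} = 114 − 0.5y_{Mesa}.
Substituting the second reaction function into the first: y_{Mesa} = 56.5 − 0.25(114 − 0.5y_{Mesa}), which gives 0.875y_{Mesa} = 28 ⇒ y_{Mesa} = 32.
Then y_{Nadir} = 114 − 0.5·32 = 98.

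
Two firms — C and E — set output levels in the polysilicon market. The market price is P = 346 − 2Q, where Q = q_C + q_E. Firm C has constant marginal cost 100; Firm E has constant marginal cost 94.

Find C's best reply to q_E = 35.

44

Firm C's profit: π = q_C(346 − 2(q_C + q_E)) − 100q_C.
∂π/∂q_C = 246 − 4q_C − 2q_E = 0, so q_C = 61.5 − 0.5q_E.
At q_E = 35: q_C = 61.5 − 0.5·35 = 44.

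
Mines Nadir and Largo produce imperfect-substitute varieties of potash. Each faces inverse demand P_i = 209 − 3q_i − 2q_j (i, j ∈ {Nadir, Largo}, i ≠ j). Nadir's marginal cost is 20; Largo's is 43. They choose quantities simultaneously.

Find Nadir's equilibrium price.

Mine Nadir's profit: π = q_{Nadir}(209 − 3q_{Nadir} − 2q_{Largo}) − 20q_{Nadir}.
∂π/∂q_{Nadir} = 189 − 6q_{Nadir} − 2q_{Largo} = 0 ⇒ q_{Nadir} = 31.5 − (1/3)q_{Largo}.
Similarly q_{Largo} = 83/3 − (1/3)q_{Nadir}.
Solving the two reaction functions simultaneously: (1 − (−1/3)(−1/3))q_{Nadir} = 31.5 − (1/3)·(83/3), so (8/9)q_{Nadir} = 401/18 and q_{Nadir} = 25.0625.
Then q_{Largo} = 83/3 − (1/3)·25.0625 = 19.3125.
P_{Nadir} = 209 − 3·25.0625 − 2·19.3125 = 95.1875.

95.1875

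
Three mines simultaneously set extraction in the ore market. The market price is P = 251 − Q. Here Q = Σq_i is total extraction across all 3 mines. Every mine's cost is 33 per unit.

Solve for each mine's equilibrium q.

A representative mine's profit is π_i = q_i(251 − Q) − 33q_i, with Q = q_i + Σ_{j≠i} q_j.
First-order condition: 218 − 2q_i − Σ_{j≠i} q_j = 0.
Imposing symmetry (q_j = q for all j) turns Σ_{j≠i} q_j into 2q, so 218 = 4q and q = 54.5.

54.5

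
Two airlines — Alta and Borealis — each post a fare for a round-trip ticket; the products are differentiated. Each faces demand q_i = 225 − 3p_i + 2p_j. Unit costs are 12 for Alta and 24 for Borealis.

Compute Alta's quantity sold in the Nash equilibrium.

166.5

Alta's profit: π = (p_{Alta} − 12)(225 − 3p_{Alta} + 2p_{Borealis}).
∂π/∂p_{Alta} = 261 − 6p_{Alta} + 2p_{Borealis} = 0 ⇒ p_{Alta} = 43.5 + (1/3)p_{Borealis}.
Similarly p_{Borealis} = 49.5 + (1/3)p_{Alta}.
Substituting the second reaction function into the first: p_{Alta} = 43.5 + (1/3)(49.5 + (1/3)p_{Alta}), which gives (8/9)p_{Alta} = 60 ⇒ p_{Alta} = 67.5.
Then p_{Borealis} = 49.5 + (1/3)·67.5 = 72.
q_{Alta} = 225 − 3·67.5 + 2·72 = 166.5.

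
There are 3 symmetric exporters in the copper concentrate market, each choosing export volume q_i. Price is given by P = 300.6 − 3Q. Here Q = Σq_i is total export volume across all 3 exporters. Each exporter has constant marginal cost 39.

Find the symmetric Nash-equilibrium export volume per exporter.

21.8

A representative exporter's profit is π_i = q_i(300.6 − 3Q) − 39q_i, with Q = q_i + Σ_{j≠i} q_j.
First-order condition: 261.6 − 6q_i − 3Σ_{j≠i} q_j = 0.
With identical exporters, set every q_j = q: then 261.6 − 6q − 6q = 0, i.e. q = 261.6/12 = 21.8.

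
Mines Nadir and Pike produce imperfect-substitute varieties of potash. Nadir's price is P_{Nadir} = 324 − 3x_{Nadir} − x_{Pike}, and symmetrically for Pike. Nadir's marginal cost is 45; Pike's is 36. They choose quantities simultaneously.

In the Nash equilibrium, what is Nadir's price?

163.8

Mine Nadir's profit: π = x_{Nadir}(324 − 3x_{Nadir} − x_{Pike}) − 45x_{Nadir}.
∂π/∂x_{Nadir} = 279 − 6x_{Nadir} − x_{Pike} = 0 ⇒ x_{Nadir} = 46.5 − (1/6)x_{Pike}.
Similarly x_{Pike} = 48 − (1/6)x_{Nadir}.
Substituting the second reaction function into the first: x_{Nadir} = 46.5 − (1/6)(48 − (1/6)x_{Nadir}), which gives (35/36)x_{Nadir} = 38.5 ⇒ x_{Nadir} = 39.6.
Then x_{Pike} = 48 − (1/6)·39.6 = 41.4.
P_{Nadir} = 324 − 3·39.6 − 41.4 = 163.8.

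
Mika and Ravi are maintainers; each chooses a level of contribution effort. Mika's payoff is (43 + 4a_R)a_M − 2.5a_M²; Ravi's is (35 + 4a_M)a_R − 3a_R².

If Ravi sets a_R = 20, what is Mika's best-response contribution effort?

24.6

Expanding Mika's payoff: 43a_M + 4a_Ra_M − 2.5a_M².
∂π/∂a_M = 43 + 4a_R − 5a_M = 0, so a_M = 8.6 + 0.8a_R.
At a_R = 20: a_M = 8.6 + 0.8·20 = 24.6.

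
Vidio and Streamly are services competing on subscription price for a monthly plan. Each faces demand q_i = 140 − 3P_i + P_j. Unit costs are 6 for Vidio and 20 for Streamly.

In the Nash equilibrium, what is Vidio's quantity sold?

80.4

Vidio's profit: π = (P_{Vidio} − 6)(140 − 3P_{Vidio} + P_{Streamly}).
∂π/∂P_{Vidio} = 158 − 6P_{Vidio} + P_{Streamly} = 0 ⇒ P_{Vidio} = 79/3 + (1/6)P_{Streamly}.
Similarly P_{Streamly} = 100/3 + (1/6)P_{Vidio}.
Solving the two reaction functions simultaneously: (1 − (1/6)(1/6))P_{Vidio} = 79/3 + (1/6)·(100/3), so (35/36)P_{Vidio} = 287/9 and P_{Vidio} = 32.8.
Then P_{Streamly} = 100/3 + (1/6)·32.8 = 38.8.
q_{Vidio} = 140 − 3·32.8 + 38.8 = 80.4.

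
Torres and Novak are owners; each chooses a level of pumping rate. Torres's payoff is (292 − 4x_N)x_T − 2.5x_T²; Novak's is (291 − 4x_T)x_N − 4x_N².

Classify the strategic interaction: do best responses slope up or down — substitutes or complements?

Expanding Torres's payoff: 292x_T − 4x_Nx_T − 2.5x_T².
∂π/∂x_T = 292 − 4x_N − 5x_T = 0, so x_T = 58.4 − 0.8x_N.
The best-response slope dx_T/dx_N = −0.8 < 0: the reaction function is downward-sloping, so the choices are strategic substitutes.

strategic substitutes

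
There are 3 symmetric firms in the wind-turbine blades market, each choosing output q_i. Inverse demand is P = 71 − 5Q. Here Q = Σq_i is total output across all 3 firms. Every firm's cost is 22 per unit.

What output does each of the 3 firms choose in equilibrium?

2.45

A representative firm's profit is π_i = q_i(71 − 5Q) − 22q_i, with Q = q_i + Σ_{j≠i} q_j.
First-order condition: 49 − 10q_i − 5Σ_{j≠i} q_j = 0.
With identical firms, set every q_j = q: then 49 − 10q − 10q = 0, i.e. q = 49/20 = 2.45.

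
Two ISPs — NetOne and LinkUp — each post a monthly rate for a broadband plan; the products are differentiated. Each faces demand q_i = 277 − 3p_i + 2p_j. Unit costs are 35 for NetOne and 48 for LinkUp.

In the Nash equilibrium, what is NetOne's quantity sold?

NetOne's profit: π = (p_{NetOne} − 35)(277 − 3p_{NetOne} + 2p_{LinkUp}).
∂π/∂p_{NetOne} = 382 − 6p_{NetOne} + 2p_{LinkUp} = 0 ⇒ p_{NetOne} = 191/3 + (1/3)p_{LinkUp}.
Similarly p_{LinkUp} = 421/6 + (1/3)p_{NetOne}.
Solving the two reaction functions simultaneously: (1 − (1/3)(1/3))p_{NetOne} = 191/3 + (1/3)·(421/6), so (8/9)p_{NetOne} = 1567/18 and p_{NetOne} = 97.9375.
Then p_{LinkUp} = 421/6 + (1/3)·97.9375 = 102.8125.
q_{NetOne} = 277 − 3·97.9375 + 2·102.8125 = 188.8125.

188.8125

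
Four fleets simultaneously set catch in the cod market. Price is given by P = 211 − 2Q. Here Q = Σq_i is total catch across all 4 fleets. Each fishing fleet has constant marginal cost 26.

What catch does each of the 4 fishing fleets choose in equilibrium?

18.5

A representative fishing fleet's profit is π_i = q_i(211 − 2Q) − 26q_i, with Q = q_i + Σ_{j≠i} q_j.
First-order condition: 185 − 4q_i − 2Σ_{j≠i} q_j = 0.
With identical fishing fleets, set every q_j = q: then 185 − 4q − 6q = 0, i.e. q = 185/10 = 18.5.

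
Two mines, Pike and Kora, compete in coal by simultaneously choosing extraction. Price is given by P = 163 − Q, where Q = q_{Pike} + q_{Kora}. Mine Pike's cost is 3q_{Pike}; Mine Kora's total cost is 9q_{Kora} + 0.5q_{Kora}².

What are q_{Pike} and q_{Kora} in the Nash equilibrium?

Mine Pike's profit: π = q_{Pike}(163 − (q_{Pike} + q_{Kora})) − 3q_{Pike}.
∂π/∂q_{Pike} = 160 − 2q_{Pike} − q_{Kora} = 0, so q_{Pike} = 80 − 0.5q_{Kora}.
For Kora: ∂π/∂q_{Kora} = 154 − 3q_{Kora} − q_{Pike} = 0 ⇒ q_{Kora} = 154/3 − (1/3)q_{Pike}.
Solving the two reaction functions simultaneously: (1 − (−0.5)(−1/3))q_{Pike} = 80 − 0.5·(154/3), so (5/6)q_{Pike} = 163/3 and q_{Pike} = 65.2.
Then q_{Kora} = 154/3 − (1/3)·65.2 = 29.6.

65.2, 29.6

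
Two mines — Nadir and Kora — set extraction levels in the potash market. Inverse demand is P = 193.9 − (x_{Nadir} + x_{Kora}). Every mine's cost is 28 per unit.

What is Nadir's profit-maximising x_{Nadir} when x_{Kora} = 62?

51.95

Mine Nadir's profit: π = x_{Nadir}(193.9 − (x_{Nadir} + x_{Kora})) − 28x_{Nadir}.
∂π/∂x_{Nadir} = 165.9 − 2x_{Nadir} − x_{Kora} = 0, so x_{Nadir} = 82.95 − 0.5x_{Kora}.
At x_{Kora} = 62: x_{Nadir} = 82.95 − 0.5·62 = 51.95.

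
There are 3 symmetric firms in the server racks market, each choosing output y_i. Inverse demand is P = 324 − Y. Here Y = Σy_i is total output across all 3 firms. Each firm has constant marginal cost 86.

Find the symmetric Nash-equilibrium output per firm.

59.5

A representative firm's profit is π_i = y_i(324 − Y) − 86y_i, with Y = y_i + Σ_{j≠i} y_j.
First-order condition: 238 − 2y_i − Σ_{j≠i} y_j = 0.
With identical firms, set every y_j = y: then 238 − 2y − 2y = 0, i.e. y = 238/4 = 59.5.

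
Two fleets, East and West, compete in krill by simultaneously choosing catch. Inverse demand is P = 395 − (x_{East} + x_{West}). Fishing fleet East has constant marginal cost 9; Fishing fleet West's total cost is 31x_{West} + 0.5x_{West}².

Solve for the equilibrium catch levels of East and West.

158.8, 68.4

Fishing fleet East's profit: π = x_{East}(395 − (x_{East} + x_{West})) − 9x_{East}.
∂π/∂x_{East} = 386 − 2x_{East} − x_{West} = 0, so x_{East} = 193 − 0.5x_{West}.
For West: ∂π/∂x_{West} = 364 − 3x_{West} − x_{East} = 0 ⇒ x_{West} = 364/3 − (1/3)x_{East}.
Solving the two reaction functions simultaneously: (1 − (−0.5)(−1/3))x_{East} = 193 − 0.5·(364/3), so (5/6)x_{East} = 397/3 and x_{East} = 158.8.
Then x_{West} = 364/3 − (1/3)·158.8 = 68.4.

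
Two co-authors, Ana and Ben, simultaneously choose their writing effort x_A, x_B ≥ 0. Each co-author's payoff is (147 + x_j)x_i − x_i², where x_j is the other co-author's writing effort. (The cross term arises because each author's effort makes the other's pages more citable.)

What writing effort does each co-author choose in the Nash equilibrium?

147

Ana's payoff is (147 + x_B)x_A − x_A².
∂π/∂x_A = 147 + x_B − 2x_A = 0, so x_A = 73.5 + 0.5x_B.
By symmetry x_B = x_A; substituting into the reaction function, 0.5x_A = 73.5 and x_A = 147.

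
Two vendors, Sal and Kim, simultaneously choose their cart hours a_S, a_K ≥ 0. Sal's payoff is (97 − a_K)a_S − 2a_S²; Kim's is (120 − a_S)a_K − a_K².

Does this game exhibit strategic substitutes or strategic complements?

strategic substitutes

Expanding Sal's payoff: 97a_S − a_Ka_S − 2a_S².
∂π/∂a_S = 97 − a_K − 4a_S = 0, so a_S = 24.25 − 0.25a_K.
The best-response slope da_S/da_K = −0.25 < 0: the reaction function is downward-sloping, so the choices are strategic substitutes.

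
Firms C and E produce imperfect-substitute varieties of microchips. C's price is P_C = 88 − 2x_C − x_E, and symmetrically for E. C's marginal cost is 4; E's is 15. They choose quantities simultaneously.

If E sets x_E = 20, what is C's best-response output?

16

Firm C's profit: π = x_C(88 − 2x_C − x_E) − 4x_C.
∂π/∂x_C = 84 − 4x_C − x_E = 0 ⇒ x_C = 21 − 0.25x_E.
At x_E = 20: x_C = 21 − 0.25·20 = 16.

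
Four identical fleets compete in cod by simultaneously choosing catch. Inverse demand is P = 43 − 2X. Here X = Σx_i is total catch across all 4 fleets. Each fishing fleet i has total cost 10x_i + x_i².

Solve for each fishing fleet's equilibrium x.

2.75

A representative fishing fleet's profit is π_i = x_i(43 − 2X) − 10x_i − x_i², with X = x_i + Σ_{j≠i} x_j.
First-order condition: 33 − 6x_i − 2Σ_{j≠i} x_j = 0.
In a symmetric equilibrium every fishing fleet chooses the same x, so Σ_{j≠i} x_j = 3x. The condition becomes 33 − 12x = 0, giving x = 33/12 = 2.75.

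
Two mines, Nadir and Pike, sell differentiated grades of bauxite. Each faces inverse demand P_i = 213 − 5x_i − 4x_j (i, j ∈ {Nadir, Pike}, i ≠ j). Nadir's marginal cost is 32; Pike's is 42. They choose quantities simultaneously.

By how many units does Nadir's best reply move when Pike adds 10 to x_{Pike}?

-4

Mine Nadir's profit: π = x_{Nadir}(213 − 5x_{Nadir} − 4x_{Pike}) − 32x_{Nadir}.
∂π/∂x_{Nadir} = 181 − 10x_{Nadir} − 4x_{Pike} = 0 ⇒ x_{Nadir} = 18.1 − 0.4x_{Pike}.
The reaction-function slope is −0.4, so a 10-unit rise in x_{Pike} moves x_{Nadir} by −0.4 × 10 = −4. Nadir's best response falls — the actions are strategic substitutes.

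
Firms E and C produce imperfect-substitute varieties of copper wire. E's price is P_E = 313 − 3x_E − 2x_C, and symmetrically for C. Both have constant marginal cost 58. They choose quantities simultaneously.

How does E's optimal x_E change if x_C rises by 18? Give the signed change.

-6

Firm E's profit: π = x_E(313 − 3x_E − 2x_C) − 58x_E.
∂π/∂x_E = 255 − 6x_E − 2x_C = 0 ⇒ x_E = 42.5 − (1/3)x_C.
The reaction-function slope is −1/3, so an 18-unit rise in x_C moves x_E by −1/3 × 18 = −6. E's best response falls — the actions are strategic substitutes.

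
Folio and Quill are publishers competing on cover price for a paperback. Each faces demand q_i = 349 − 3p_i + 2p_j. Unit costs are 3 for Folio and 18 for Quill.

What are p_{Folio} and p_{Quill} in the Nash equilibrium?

92.3125, 97.9375

Folio's profit: π = (p_{Folio} − 3)(349 − 3p_{Folio} + 2p_{Quill}).
∂π/∂p_{Folio} = 358 − 6p_{Folio} + 2p_{Quill} = 0 ⇒ p_{Folio} = 179/3 + (1/3)p_{Quill}.
Similarly p_{Quill} = 403/6 + (1/3)p_{Folio}.
Plugging p_{Quill} into Folio's best response: p_{Folio} = 179/3 + (1/3)(403/6 + (1/3)p_{Folio}) ⇒ (8/9)p_{Folio} = 1477/18, so p_{Folio} = 92.3125.
Then p_{Quill} = 403/6 + (1/3)·92.3125 = 97.9375.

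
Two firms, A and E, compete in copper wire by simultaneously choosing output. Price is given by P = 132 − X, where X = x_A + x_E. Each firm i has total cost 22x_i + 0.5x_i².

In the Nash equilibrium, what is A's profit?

Firm A's profit: π = x_A(132 − (x_A + x_E)) − 22x_A − 0.5x_A².
∂π/∂x_A = 110 − 3x_A − x_E = 0, so x_A = 110/3 − (1/3)x_E.
By symmetry x_E = x_A; substituting into the reaction function, (4/3)x_A = 110/3 and x_A = 27.5.
Price P = 132 − 55 = 77.
A's profit: (77 − 22)·27.5 − 0.5(27.5)² = 1134.375.

1134.375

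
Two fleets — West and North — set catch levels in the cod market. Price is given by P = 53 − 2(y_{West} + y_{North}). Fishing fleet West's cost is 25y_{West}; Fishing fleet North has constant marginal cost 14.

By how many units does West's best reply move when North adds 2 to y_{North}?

-1

Fishing fleet West's profit: π = y_{West}(53 − 2(y_{West} + y_{North})) − 25y_{West}.
∂π/∂y_{West} = 28 − 4y_{West} − 2y_{North} = 0, so y_{West} = 7 − 0.5y_{North}.
The reaction-function slope is −0.5, so a 2-unit rise in y_{North} moves y_{West} by −0.5 × 2 = −1. West's best response falls — the actions are strategic substitutes.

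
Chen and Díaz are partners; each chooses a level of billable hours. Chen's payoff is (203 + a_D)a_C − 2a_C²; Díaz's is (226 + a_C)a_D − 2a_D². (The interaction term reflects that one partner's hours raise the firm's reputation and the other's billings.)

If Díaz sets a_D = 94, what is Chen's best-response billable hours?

74.25

Expanding Chen's payoff: 203a_C + a_Da_C − 2a_C².
∂π/∂a_C = 203 + a_D − 4a_C = 0, so a_C = 50.75 + 0.25a_D.
At a_D = 94: a_C = 50.75 + 0.25·94 = 74.25.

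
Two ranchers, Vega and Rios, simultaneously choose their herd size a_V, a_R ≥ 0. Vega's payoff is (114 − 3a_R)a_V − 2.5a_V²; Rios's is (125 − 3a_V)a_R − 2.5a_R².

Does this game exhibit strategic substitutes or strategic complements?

Expanding Vega's payoff: 114a_V − 3a_Ra_V − 2.5a_V².
∂π/∂a_V = 114 − 3a_R − 5a_V = 0, so a_V = 22.8 − 0.6a_R.
The best-response slope da_V/da_R = −0.6 < 0: the reaction function is downward-sloping, so the choices are strategic substitutes.

strategic substitutes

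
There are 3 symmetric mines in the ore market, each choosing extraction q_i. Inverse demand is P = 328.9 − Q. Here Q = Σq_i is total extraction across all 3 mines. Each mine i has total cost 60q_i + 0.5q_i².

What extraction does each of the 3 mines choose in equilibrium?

53.78

A representative mine's profit is π_i = q_i(328.9 − Q) − 60q_i − 0.5q_i², with Q = q_i + Σ_{j≠i} q_j.
First-order condition: 268.9 − 3q_i − Σ_{j≠i} q_j = 0.
Imposing symmetry (q_j = q for all j) turns Σ_{j≠i} q_j into 2q, so 268.9 = 5q and q = 53.78.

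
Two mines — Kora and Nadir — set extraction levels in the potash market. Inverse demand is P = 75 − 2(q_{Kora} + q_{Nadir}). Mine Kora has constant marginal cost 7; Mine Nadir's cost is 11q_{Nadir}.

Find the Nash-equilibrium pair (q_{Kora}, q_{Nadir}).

Mine Kora's profit: π = q_{Kora}(75 − 2(q_{Kora} + q_{Nadir})) − 7q_{Kora}.
∂π/∂q_{Kora} = 68 − 4q_{Kora} − 2q_{Nadir} = 0, so q_{Kora} = 17 − 0.5q_{Nadir}.
By the same steps for Nadir: q_{Nadir} = 16 − 0.5q_{Kora}.
Solving the two reaction functions simultaneously: (1 − (−0.5)(−0.5))q_{Kora} = 17 − 0.5·16, so 0.75q_{Kora} = 9 and q_{Kora} = 12.
Then q_{Nadir} = 16 − 0.5·12 = 10.

12, 10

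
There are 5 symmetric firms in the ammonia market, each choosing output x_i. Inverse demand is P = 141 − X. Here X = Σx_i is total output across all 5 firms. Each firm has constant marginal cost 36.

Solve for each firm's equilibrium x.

A representative firm's profit is π_i = x_i(141 − X) − 36x_i, with X = x_i + Σ_{j≠i} x_j.
First-order condition: 105 − 2x_i − Σ_{j≠i} x_j = 0.
With identical firms, set every x_j = x: then 105 − 2x − 4x = 0, i.e. x = 105/6 = 17.5.

17.5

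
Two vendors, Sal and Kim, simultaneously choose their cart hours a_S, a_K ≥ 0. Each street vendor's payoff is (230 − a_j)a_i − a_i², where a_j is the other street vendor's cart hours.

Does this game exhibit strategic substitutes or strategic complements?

Sal's payoff is (230 − a_K)a_S − a_S².
∂π/∂a_S = 230 − a_K − 2a_S = 0, so a_S = 115 − 0.5a_K.
The best-response slope da_S/da_K = −0.5 < 0: the reaction function is downward-sloping, so the choices are strategic substitutes.

strategic substitutes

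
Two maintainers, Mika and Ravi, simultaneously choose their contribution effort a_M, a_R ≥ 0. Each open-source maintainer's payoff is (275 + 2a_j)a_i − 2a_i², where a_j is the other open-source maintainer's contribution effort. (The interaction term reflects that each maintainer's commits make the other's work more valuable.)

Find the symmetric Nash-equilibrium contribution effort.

137.5

Mika's payoff is (275 + 2a_R)a_M − 2a_M².
∂π/∂a_M = 275 + 2a_R − 4a_M = 0, so a_M = 68.75 + 0.5a_R.
The game is symmetric, so in equilibrium a_R = a_M: the reaction function gives 0.5a_M = 68.75, hence a_M = 137.5.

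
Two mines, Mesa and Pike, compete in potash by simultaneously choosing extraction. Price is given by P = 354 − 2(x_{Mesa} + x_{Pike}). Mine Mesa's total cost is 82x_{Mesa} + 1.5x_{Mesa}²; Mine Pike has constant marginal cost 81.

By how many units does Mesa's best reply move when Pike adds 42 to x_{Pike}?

Mine Mesa's profit: π = x_{Mesa}(354 − 2(x_{Mesa} + x_{Pike})) − 82x_{Mesa} − 1.5x_{Mesa}².
∂π/∂x_{Mesa} = 272 − 7x_{Mesa} − 2x_{Pike} = 0, so x_{Mesa} = 272/7 − (2/7)x_{Pike}.
The reaction-function slope is −2/7, so a 42-unit rise in x_{Pike} moves x_{Mesa} by −2/7 × 42 = −12. Mesa's best response falls — the actions are strategic substitutes.

-12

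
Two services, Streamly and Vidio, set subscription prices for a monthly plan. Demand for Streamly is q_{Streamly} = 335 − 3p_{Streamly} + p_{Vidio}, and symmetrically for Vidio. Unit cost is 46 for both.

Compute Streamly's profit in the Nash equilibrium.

7085.88

Streamly's profit: π = (p_{Streamly} − 46)(335 − 3p_{Streamly} + p_{Vidio}).
∂π/∂p_{Streamly} = 473 − 6p_{Streamly} + p_{Vidio} = 0 ⇒ p_{Streamly} = 473/6 + (1/6)p_{Vidio}.
Setting p_{Streamly} = p_{Vidio} in the reaction function: p_{Streamly} = 473/6 + (1/6)p_{Streamly}, so p_{Streamly} = (473/6) / (5/6) = 94.6.
q_{Streamly} = 335 − 3·94.6 + 94.6 = 145.8.
Profit = (94.6 − 46)·145.8 = 7085.88.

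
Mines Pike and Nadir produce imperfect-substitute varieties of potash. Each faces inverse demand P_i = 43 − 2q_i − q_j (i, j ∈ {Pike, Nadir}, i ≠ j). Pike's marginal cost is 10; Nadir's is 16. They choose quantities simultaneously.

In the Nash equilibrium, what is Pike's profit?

Mine Pike's profit: π = q_{Pike}(43 − 2q_{Pike} − q_{Nadir}) − 10q_{Pike}.
∂π/∂q_{Pike} = 33 − 4q_{Pike} − q_{Nadir} = 0 ⇒ q_{Pike} = 8.25 − 0.25q_{Nadir}.
Similarly q_{Nadir} = 6.75 − 0.25q_{Pike}.
Substituting the second reaction function into the first: q_{Pike} = 8.25 − 0.25(6.75 − 0.25q_{Pike}), which gives 0.9375q_{Pike} = 6.5625 ⇒ q_{Pike} = 7.
Then q_{Nadir} = 6.75 − 0.25·7 = 5.
P_{Pike} = 43 − 2·7 − 5 = 24.
Profit = (24 − 10)·7 = 98.

98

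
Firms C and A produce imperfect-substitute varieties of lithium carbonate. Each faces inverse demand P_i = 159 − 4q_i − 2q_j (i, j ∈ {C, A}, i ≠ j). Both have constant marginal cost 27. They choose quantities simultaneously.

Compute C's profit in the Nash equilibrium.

696.96

Firm C's profit: π = q_C(159 − 4q_C − 2q_A) − 27q_C.
∂π/∂q_C = 132 − 8q_C − 2q_A = 0 ⇒ q_C = 16.5 − 0.25q_A.
By symmetry q_A = q_C; substituting into the reaction function, 1.25q_C = 16.5 and q_C = 13.2.
P_C = 159 − 4·13.2 − 2·13.2 = 79.8.
Profit = (79.8 − 27)·13.2 = 696.96.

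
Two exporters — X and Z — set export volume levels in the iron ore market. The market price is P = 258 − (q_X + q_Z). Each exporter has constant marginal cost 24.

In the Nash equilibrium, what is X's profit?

Exporter X's profit: π = q_X(258 − (q_X + q_Z)) − 24q_X.
∂π/∂q_X = 234 − 2q_X − q_Z = 0, so q_X = 117 − 0.5q_Z.
By symmetry q_Z = q_X; substituting into the reaction function, 1.5q_X = 117 and q_X = 78.
Price P = 258 − 156 = 102.
X's profit: (102 − 24)·78 = 6084.

6084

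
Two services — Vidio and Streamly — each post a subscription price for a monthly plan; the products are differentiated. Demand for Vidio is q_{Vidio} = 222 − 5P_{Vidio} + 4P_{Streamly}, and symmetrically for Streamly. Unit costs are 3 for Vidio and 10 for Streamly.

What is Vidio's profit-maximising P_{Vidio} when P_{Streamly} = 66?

Vidio's profit: π = (P_{Vidio} − 3)(222 − 5P_{Vidio} + 4P_{Streamly}).
∂π/∂P_{Vidio} = 237 − 10P_{Vidio} + 4P_{Streamly} = 0 ⇒ P_{Vidio} = 23.7 + 0.4P_{Streamly}.
At P_{Streamly} = 66: P_{Vidio} = 23.7 + 0.4·66 = 50.1.

50.1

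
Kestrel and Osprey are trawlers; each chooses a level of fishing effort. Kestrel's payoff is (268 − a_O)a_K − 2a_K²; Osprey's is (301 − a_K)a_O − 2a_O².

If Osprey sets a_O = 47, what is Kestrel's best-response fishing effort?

55.25

Expanding Kestrel's payoff: 268a_K − a_Oa_K − 2a_K².
∂π/∂a_K = 268 − a_O − 4a_K = 0, so a_K = 67 − 0.25a_O.
At a_O = 47: a_K = 67 − 0.25·47 = 55.25.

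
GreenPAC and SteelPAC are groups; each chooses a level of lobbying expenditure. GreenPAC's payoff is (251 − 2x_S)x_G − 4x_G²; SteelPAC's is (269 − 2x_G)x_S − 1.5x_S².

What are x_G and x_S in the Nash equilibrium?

10.75, 82.5

Expanding GreenPAC's payoff: 251x_G − 2x_Sx_G − 4x_G².
∂π/∂x_G = 251 − 2x_S − 8x_G = 0, so x_G = 31.375 − 0.25x_S.
Likewise for SteelPAC: x_S = 269/3 − (2/3)x_G.
Substituting the second reaction function into the first: x_G = 31.375 − 0.25(269/3 − (2/3)x_G), which gives (5/6)x_G = 215/24 ⇒ x_G = 10.75.
Then x_S = 269/3 − (2/3)·10.75 = 82.5.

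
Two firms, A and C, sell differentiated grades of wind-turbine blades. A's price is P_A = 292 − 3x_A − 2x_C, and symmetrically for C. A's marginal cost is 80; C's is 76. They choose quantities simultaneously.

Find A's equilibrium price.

Firm A's profit: π = x_A(292 − 3x_A − 2x_C) − 80x_A.
∂π/∂x_A = 212 − 6x_A − 2x_C = 0 ⇒ x_A = 106/3 − (1/3)x_C.
Similarly x_C = 36 − (1/3)x_A.
Plugging x_C into A's best response: x_A = 106/3 − (1/3)(36 − (1/3)x_A) ⇒ (8/9)x_A = 70/3, so x_A = 26.25.
Then x_C = 36 − (1/3)·26.25 = 27.25.
P_A = 292 − 3·26.25 − 2·27.25 = 158.75.

158.75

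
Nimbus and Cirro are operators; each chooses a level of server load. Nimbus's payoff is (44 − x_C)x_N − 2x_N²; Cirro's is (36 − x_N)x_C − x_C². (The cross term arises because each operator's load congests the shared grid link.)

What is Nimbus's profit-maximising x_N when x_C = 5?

Expanding Nimbus's payoff: 44x_N − x_Cx_N − 2x_N².
∂π/∂x_N = 44 − x_C − 4x_N = 0, so x_N = 11 − 0.25x_C.
At x_C = 5: x_N = 11 − 0.25·5 = 9.75.

9.75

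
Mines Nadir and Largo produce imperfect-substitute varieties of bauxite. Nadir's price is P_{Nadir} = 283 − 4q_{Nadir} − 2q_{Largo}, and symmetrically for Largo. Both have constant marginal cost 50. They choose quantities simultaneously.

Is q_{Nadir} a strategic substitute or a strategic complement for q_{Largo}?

strategic substitutes

Mine Nadir's profit: π = q_{Nadir}(283 − 4q_{Nadir} − 2q_{Largo}) − 50q_{Nadir}.
∂π/∂q_{Nadir} = 233 − 8q_{Nadir} − 2q_{Largo} = 0 ⇒ q_{Nadir} = 29.125 − 0.25q_{Largo}.
The best-response slope dq_{Nadir}/dq_{Largo} = −0.25 < 0: the reaction function is downward-sloping, so the choices are strategic substitutes.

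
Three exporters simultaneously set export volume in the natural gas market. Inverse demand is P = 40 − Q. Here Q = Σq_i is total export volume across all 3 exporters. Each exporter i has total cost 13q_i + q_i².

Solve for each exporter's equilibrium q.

4.5

A representative exporter's profit is π_i = q_i(40 − Q) − 13q_i − q_i², with Q = q_i + Σ_{j≠i} q_j.
First-order condition: 27 − 4q_i − Σ_{j≠i} q_j = 0.
In a symmetric equilibrium every exporter chooses the same q, so Σ_{j≠i} q_j = 2q. The condition becomes 27 − 6q = 0, giving q = 27/6 = 4.5.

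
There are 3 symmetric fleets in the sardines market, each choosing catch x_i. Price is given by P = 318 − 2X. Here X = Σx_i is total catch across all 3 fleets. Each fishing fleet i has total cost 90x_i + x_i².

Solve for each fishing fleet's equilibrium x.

A representative fishing fleet's profit is π_i = x_i(318 − 2X) − 90x_i − x_i², with X = x_i + Σ_{j≠i} x_j.
First-order condition: 228 − 6x_i − 2Σ_{j≠i} x_j = 0.
With identical fishing fleets, set every x_j = x: then 228 − 6x − 4x = 0, i.e. x = 228/10 = 22.8.

22.8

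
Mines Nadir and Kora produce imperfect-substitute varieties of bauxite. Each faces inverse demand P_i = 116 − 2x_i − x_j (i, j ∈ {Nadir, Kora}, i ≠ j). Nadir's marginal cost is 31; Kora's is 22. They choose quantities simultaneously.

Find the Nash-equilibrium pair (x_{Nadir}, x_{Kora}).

16.4, 19.4

Mine Nadir's profit: π = x_{Nadir}(116 − 2x_{Nadir} − x_{Kora}) − 31x_{Nadir}.
∂π/∂x_{Nadir} = 85 − 4x_{Nadir} − x_{Kora} = 0 ⇒ x_{Nadir} = 21.25 − 0.25x_{Kora}.
Similarly x_{Kora} = 23.5 − 0.25x_{Nadir}.
Solving the two reaction functions simultaneously: (1 − (−0.25)(−0.25))x_{Nadir} = 21.25 − 0.25·23.5, so 0.9375x_{Nadir} = 15.375 and x_{Nadir} = 16.4.
Then x_{Kora} = 23.5 − 0.25·16.4 = 19.4.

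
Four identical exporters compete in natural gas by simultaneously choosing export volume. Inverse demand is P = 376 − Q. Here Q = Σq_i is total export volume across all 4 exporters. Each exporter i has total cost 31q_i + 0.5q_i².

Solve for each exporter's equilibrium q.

A representative exporter's profit is π_i = q_i(376 − Q) − 31q_i − 0.5q_i², with Q = q_i + Σ_{j≠i} q_j.
First-order condition: 345 − 3q_i − Σ_{j≠i} q_j = 0.
With identical exporters, set every q_j = q: then 345 − 3q − 3q = 0, i.e. q = 345/6 = 57.5.

57.5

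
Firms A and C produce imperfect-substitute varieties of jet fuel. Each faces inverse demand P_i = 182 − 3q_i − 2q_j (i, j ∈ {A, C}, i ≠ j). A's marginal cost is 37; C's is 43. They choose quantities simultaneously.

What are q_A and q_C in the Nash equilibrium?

18.5, 17

Firm A's profit: π = q_A(182 − 3q_A − 2q_C) − 37q_A.
∂π/∂q_A = 145 − 6q_A − 2q_C = 0 ⇒ q_A = 145/6 − (1/3)q_C.
Similarly q_C = 139/6 − (1/3)q_A.
Substituting the second reaction function into the first: q_A = 145/6 − (1/3)(139/6 − (1/3)q_A), which gives (8/9)q_A = 148/9 ⇒ q_A = 18.5.
Then q_C = 139/6 − (1/3)·18.5 = 17.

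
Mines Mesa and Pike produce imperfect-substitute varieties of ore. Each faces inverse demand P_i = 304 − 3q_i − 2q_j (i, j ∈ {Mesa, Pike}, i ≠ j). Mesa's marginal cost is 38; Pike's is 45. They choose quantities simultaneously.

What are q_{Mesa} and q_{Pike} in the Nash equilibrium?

33.6875, 31.9375

Mine Mesa's profit: π = q_{Mesa}(304 − 3q_{Mesa} − 2q_{Pike}) − 38q_{Mesa}.
∂π/∂q_{Mesa} = 266 − 6q_{Mesa} − 2q_{Pike} = 0 ⇒ q_{Mesa} = 133/3 − (1/3)q_{Pike}.
Similarly q_{Pike} = 259/6 − (1/3)q_{Mesa}.
Plugging q_{Pike} into Mesa's best response: q_{Mesa} = 133/3 − (1/3)(259/6 − (1/3)q_{Mesa}) ⇒ (8/9)q_{Mesa} = 539/18, so q_{Mesa} = 33.6875.
Then q_{Pike} = 259/6 − (1/3)·33.6875 = 31.9375.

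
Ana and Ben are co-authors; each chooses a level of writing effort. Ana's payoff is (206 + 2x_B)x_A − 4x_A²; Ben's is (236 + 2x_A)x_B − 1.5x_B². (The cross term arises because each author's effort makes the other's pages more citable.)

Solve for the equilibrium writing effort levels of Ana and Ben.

54.5, 115

Expanding Ana's payoff: 206x_A + 2x_Bx_A − 4x_A².
∂π/∂x_A = 206 + 2x_B − 8x_A = 0, so x_A = 25.75 + 0.25x_B.
Likewise for Ben: x_B = 236/3 + (2/3)x_A.
Solving the two reaction functions simultaneously: (1 − (0.25)(2/3))x_A = 25.75 + 0.25·(236/3), so (5/6)x_A = 545/12 and x_A = 54.5.
Then x_B = 236/3 + (2/3)·54.5 = 115.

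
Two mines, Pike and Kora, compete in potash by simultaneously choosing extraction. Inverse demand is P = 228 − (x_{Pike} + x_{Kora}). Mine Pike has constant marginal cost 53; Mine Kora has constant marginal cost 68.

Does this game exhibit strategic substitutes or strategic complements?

Mine Pike's profit: π = x_{Pike}(228 − (x_{Pike} + x_{Kora})) − 53x_{Pike}.
∂π/∂x_{Pike} = 175 − 2x_{Pike} − x_{Kora} = 0, so x_{Pike} = 87.5 − 0.5x_{Kora}.
The best-response slope dx_{Pike}/dx_{Kora} = −0.5 < 0: the reaction function is downward-sloping, so the choices are strategic substitutes.

strategic substitutes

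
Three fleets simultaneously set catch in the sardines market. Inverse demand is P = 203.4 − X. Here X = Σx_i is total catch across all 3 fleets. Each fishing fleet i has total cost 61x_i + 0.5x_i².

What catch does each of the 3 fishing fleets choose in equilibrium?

A representative fishing fleet's profit is π_i = x_i(203.4 − X) − 61x_i − 0.5x_i², with X = x_i + Σ_{j≠i} x_j.
First-order condition: 142.4 − 3x_i − Σ_{j≠i} x_j = 0.
With identical fishing fleets, set every x_j = x: then 142.4 − 3x − 2x = 0, i.e. x = 142.4/5 = 28.48.

28.48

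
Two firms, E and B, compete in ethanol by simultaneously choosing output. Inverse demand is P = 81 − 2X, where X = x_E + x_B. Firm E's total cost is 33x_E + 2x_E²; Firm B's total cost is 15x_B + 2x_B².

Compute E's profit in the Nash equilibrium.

70.56

Firm E's profit: π = x_E(81 − 2(x_E + x_B)) − 33x_E − 2x_E².
∂π/∂x_E = 48 − 8x_E − 2x_B = 0, so x_E = 6 − 0.25x_B.
By the same steps for B: x_B = 8.25 − 0.25x_E.
Substituting the second reaction function into the first: x_E = 6 − 0.25(8.25 − 0.25x_E), which gives 0.9375x_E = 3.9375 ⇒ x_E = 4.2.
Then x_B = 8.25 − 0.25·4.2 = 7.2.
Price P = 81 − 2·11.4 = 58.2.
E's profit: (58.2 − 33)·4.2 − 2(4.2)² = 70.56.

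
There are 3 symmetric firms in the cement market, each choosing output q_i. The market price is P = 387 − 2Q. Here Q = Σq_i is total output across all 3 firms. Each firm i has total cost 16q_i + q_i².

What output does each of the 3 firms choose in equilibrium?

A representative firm's profit is π_i = q_i(387 − 2Q) − 16q_i − q_i², with Q = q_i + Σ_{j≠i} q_j.
First-order condition: 371 − 6q_i − 2Σ_{j≠i} q_j = 0.
In a symmetric equilibrium every firm chooses the same q, so Σ_{j≠i} q_j = 2q. The condition becomes 371 − 10q = 0, giving q = 371/10 = 37.1.

37.1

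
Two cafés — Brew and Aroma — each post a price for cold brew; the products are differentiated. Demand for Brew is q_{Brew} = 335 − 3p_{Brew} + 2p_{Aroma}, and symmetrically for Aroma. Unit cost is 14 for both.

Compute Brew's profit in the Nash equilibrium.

Brew's profit: π = (p_{Brew} − 14)(335 − 3p_{Brew} + 2p_{Aroma}).
∂π/∂p_{Brew} = 377 − 6p_{Brew} + 2p_{Aroma} = 0 ⇒ p_{Brew} = 377/6 + (1/3)p_{Aroma}.
The game is symmetric, so in equilibrium p_{Aroma} = p_{Brew}: the reaction function gives (2/3)p_{Brew} = 377/6, hence p_{Brew} = 94.25.
q_{Brew} = 335 − 3·94.25 + 2·94.25 = 240.75.
Profit = (94.25 − 14)·240.75 = 19320.1875.

19320.1875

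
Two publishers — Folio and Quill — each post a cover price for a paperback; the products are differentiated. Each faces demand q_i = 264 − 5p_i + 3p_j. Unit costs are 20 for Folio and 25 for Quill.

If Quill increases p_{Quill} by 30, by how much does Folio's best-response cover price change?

9

Folio's profit: π = (p_{Folio} − 20)(264 − 5p_{Folio} + 3p_{Quill}).
∂π/∂p_{Folio} = 364 − 10p_{Folio} + 3p_{Quill} = 0 ⇒ p_{Folio} = 36.4 + 0.3p_{Quill}.
The reaction-function slope is 0.3, so a 30-unit rise in p_{Quill} moves p_{Folio} by 0.3 × 30 = 9. Folio's best response rises — the actions are strategic complements.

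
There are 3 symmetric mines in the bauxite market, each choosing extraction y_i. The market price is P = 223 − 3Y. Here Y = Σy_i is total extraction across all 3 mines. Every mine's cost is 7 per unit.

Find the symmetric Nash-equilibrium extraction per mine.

A representative mine's profit is π_i = y_i(223 − 3Y) − 7y_i, with Y = y_i + Σ_{j≠i} y_j.
First-order condition: 216 − 6y_i − 3Σ_{j≠i} y_j = 0.
Imposing symmetry (y_j = y for all j) turns Σ_{j≠i} y_j into 2y, so 216 = 12y and y = 18.

18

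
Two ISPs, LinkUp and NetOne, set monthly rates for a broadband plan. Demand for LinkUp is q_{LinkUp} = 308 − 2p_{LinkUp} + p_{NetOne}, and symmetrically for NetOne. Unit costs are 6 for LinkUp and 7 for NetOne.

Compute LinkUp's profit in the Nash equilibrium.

20321.28

LinkUp's profit: π = (p_{LinkUp} − 6)(308 − 2p_{LinkUp} + p_{NetOne}).
∂π/∂p_{LinkUp} = 320 − 4p_{LinkUp} + p_{NetOne} = 0 ⇒ p_{LinkUp} = 80 + 0.25p_{NetOne}.
Similarly p_{NetOne} = 80.5 + 0.25p_{LinkUp}.
Plugging p_{NetOne} into LinkUp's best response: p_{LinkUp} = 80 + 0.25(80.5 + 0.25p_{LinkUp}) ⇒ 0.9375p_{LinkUp} = 100.125, so p_{LinkUp} = 106.8.
Then p_{NetOne} = 80.5 + 0.25·106.8 = 107.2.
q_{LinkUp} = 308 − 2·106.8 + 107.2 = 201.6.
Profit = (106.8 − 6)·201.6 = 20321.28.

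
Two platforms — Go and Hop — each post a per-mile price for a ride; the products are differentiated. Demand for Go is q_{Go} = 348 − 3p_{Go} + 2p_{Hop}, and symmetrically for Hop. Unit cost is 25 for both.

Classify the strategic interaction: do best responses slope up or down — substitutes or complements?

Go's profit: π = (p_{Go} − 25)(348 − 3p_{Go} + 2p_{Hop}).
∂π/∂p_{Go} = 423 − 6p_{Go} + 2p_{Hop} = 0 ⇒ p_{Go} = 70.5 + (1/3)p_{Hop}.
The best-response slope dp_{Go}/dp_{Hop} = 1/3 > 0: the reaction function is upward-sloping, so the choices are strategic complements.

strategic complements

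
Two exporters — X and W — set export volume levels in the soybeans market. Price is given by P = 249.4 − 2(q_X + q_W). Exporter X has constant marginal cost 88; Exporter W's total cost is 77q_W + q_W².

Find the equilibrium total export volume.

49.52

Exporter X's profit: π = q_X(249.4 − 2(q_X + q_W)) − 88q_X.
∂π/∂q_X = 161.4 − 4q_X − 2q_W = 0, so q_X = 40.35 − 0.5q_W.
For W: ∂π/∂q_W = 172.4 − 6q_W − 2q_X = 0 ⇒ q_W = 431/15 − (1/3)q_X.
Solving the two reaction functions simultaneously: (1 − (−0.5)(−1/3))q_X = 40.35 − 0.5·(431/15), so (5/6)q_X = 1559/60 and q_X = 31.18.
Then q_W = 431/15 − (1/3)·31.18 = 18.34.
Total export volume: 31.18 + 18.34 = 49.52.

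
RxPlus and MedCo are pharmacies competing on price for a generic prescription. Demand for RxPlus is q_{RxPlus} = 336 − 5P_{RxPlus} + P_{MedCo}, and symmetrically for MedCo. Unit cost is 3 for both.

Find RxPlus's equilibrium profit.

RxPlus's profit: π = (P_{RxPlus} − 3)(336 − 5P_{RxPlus} + P_{MedCo}).
∂π/∂P_{RxPlus} = 351 − 10P_{RxPlus} + P_{MedCo} = 0 ⇒ P_{RxPlus} = 35.1 + 0.1P_{MedCo}.
Setting P_{RxPlus} = P_{MedCo} in the reaction function: P_{RxPlus} = 35.1 + 0.1P_{RxPlus}, so P_{RxPlus} = 35.1 / 0.9 = 39.
q_{RxPlus} = 336 − 5·39 + 39 = 180.
Profit = (39 − 3)·180 = 6480.

6480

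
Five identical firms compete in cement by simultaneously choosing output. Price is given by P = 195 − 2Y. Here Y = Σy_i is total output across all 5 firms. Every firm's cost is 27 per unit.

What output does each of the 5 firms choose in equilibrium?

14

A representative firm's profit is π_i = y_i(195 − 2Y) − 27y_i, with Y = y_i + Σ_{j≠i} y_j.
First-order condition: 168 − 4y_i − 2Σ_{j≠i} y_j = 0.
In a symmetric equilibrium every firm chooses the same y, so Σ_{j≠i} y_j = 4y. The condition becomes 168 − 12y = 0, giving y = 168/12 = 14.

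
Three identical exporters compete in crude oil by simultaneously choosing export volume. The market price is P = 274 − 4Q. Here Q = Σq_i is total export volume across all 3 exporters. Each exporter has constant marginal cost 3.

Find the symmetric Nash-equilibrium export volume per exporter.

A representative exporter's profit is π_i = q_i(274 − 4Q) − 3q_i, with Q = q_i + Σ_{j≠i} q_j.
First-order condition: 271 − 8q_i − 4Σ_{j≠i} q_j = 0.
With identical exporters, set every q_j = q: then 271 − 8q − 8q = 0, i.e. q = 271/16 = 16.9375.

16.9375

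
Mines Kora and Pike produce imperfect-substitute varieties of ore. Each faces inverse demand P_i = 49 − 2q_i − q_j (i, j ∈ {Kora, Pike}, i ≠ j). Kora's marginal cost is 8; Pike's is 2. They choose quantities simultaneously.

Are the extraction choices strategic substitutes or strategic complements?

Mine Kora's profit: π = q_{Kora}(49 − 2q_{Kora} − q_{Pike}) − 8q_{Kora}.
∂π/∂q_{Kora} = 41 − 4q_{Kora} − q_{Pike} = 0 ⇒ q_{Kora} = 10.25 − 0.25q_{Pike}.
The best-response slope dq_{Kora}/dq_{Pike} = −0.25 < 0: the reaction function is downward-sloping, so the choices are strategic substitutes.

strategic substitutes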